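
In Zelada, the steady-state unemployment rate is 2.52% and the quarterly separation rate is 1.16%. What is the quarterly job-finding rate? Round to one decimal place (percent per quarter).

From u* = s/(s+f): f = s·(1−u)/u.
f = 1.16 × (1 − 0.0252) / 0.0252 = 1.1308 / 0.0252 ≈ 44.9% per quarter.

Job-finding rate ≈ 44.9% per quarter.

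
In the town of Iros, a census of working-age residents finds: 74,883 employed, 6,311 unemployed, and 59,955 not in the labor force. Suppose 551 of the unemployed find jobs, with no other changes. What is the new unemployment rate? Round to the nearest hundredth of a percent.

Initially, labor force = 74,883 + 6,311 = 81,194, so u = 6,311/81,194 = 7.77%.
After the change, unemployed falls and employed rises by 551; labor force unchanged → E = 75,434, U = 5,760, labor force = 81,194.
New unemployment rate = 5,760 / 81,194 = 7.09%.

New unemployment rate ≈ 7.09%.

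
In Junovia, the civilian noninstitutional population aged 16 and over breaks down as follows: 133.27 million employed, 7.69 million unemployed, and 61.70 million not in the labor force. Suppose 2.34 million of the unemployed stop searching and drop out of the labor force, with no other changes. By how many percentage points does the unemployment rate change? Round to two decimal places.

Initially, labor force = 133.27 + 7.69 = 140.96 million, so u = 7.69/140.96 = 5.46%.
After the change, unemployed and labor force both fall by 2.34 → E = 133.27, U = 5.35, labor force = 138.62 million.
New unemployment rate = 5.35 / 138.62 = 3.86%.
Change = 3.86% − 5.46% = −1.60 percentage points.

The unemployment rate changes by −1.60 percentage points.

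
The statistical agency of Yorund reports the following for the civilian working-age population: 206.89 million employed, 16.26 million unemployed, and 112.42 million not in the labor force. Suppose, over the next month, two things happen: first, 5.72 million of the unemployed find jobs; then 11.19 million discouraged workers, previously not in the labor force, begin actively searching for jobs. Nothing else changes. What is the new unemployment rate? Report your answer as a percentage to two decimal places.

New unemployment rate ≈ 9.27%.

Initially, labor force = 206.89 + 16.26 = 223.15 million, so u = 16.26/223.15 = 7.29%.
After the first change, unemployed falls and employed rises by 5.72; labor force unchanged → E = 212.61, U = 10.54, labor force = 223.15 million.
After the second change, unemployed and labor force both rise by 11.19 → E = 212.61, U = 21.73, labor force = 234.34 million.
New unemployment rate = 21.73 / 234.34 = 9.27%.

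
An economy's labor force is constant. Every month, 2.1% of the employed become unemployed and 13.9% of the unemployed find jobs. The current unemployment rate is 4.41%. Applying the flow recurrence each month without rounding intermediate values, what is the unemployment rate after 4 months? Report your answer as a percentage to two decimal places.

Unemployment rate after four months ≈ 8.79%.

With a fixed labor force, u_{t+1} = u_t + s·(1−u_t) − f·u_t = u_t·(1−s−f) + s.
Here 1−s−f = 0.840 and s = 0.021.
u_1 = 0.044100 × 0.840 + 0.021 = 0.058044.
u_2 = 0.058044 × 0.840 + 0.021 = 0.069757.
u_3 = 0.069757 × 0.840 + 0.021 = 0.079596.
u_4 = 0.079596 × 0.840 + 0.021 = 0.087861.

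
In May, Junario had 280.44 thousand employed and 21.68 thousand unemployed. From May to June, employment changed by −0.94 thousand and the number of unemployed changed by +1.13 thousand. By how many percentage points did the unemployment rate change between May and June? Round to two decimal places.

May: labor force = 280.44 + 21.68 = 302.12; u = 21.68/302.12 = 7.18%.
June: labor force = 279.50 + 22.81 = 302.31; u = 22.81/302.31 = 7.55%.
Change = 7.55% − 7.18% = +0.37 pp.

The unemployment rate changed by +0.37 percentage points.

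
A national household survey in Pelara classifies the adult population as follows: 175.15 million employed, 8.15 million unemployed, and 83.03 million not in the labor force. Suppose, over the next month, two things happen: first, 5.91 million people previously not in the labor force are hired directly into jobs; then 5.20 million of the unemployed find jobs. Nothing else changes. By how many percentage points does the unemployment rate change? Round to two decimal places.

The unemployment rate changes by −2.89 percentage points.

Initially, labor force = 175.15 + 8.15 = 183.30 million, so u = 8.15/183.30 = 4.45%.
After the first change, employed and labor force both rise by 5.91; unemployed unchanged → E = 181.06, U = 8.15, labor force = 189.21 million.
After the second change, unemployed falls and employed rises by 5.20; labor force unchanged → E = 186.26, U = 2.95, labor force = 189.21 million.
New unemployment rate = 2.95 / 189.21 = 1.56%.
Change = 1.56% − 4.45% = −2.89 percentage points.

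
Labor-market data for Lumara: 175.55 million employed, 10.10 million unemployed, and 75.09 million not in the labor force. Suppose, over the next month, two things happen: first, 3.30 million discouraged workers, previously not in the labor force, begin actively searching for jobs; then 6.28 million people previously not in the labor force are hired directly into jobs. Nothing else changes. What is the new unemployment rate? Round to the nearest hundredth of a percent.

Initially, labor force = 175.55 + 10.10 = 185.65 million, so u = 10.10/185.65 = 5.44%.
After the first change, unemployed and labor force both rise by 3.30 → E = 175.55, U = 13.40, labor force = 188.95 million.
After the second change, employed and labor force both rise by 6.28; unemployed unchanged → E = 181.83, U = 13.40, labor force = 195.23 million.
New unemployment rate = 13.40 / 195.23 = 6.86%.

New unemployment rate ≈ 6.86%.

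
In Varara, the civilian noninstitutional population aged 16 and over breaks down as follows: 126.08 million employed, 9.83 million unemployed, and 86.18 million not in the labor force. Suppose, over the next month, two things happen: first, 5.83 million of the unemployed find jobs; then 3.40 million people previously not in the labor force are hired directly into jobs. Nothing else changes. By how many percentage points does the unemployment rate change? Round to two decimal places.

The unemployment rate changes by −4.36 percentage points.

Initially, labor force = 126.08 + 9.83 = 135.91 million, so u = 9.83/135.91 = 7.23%.
After the first change, unemployed falls and employed rises by 5.83; labor force unchanged → E = 131.91, U = 4.00, labor force = 135.91 million.
After the second change, employed and labor force both rise by 3.40; unemployed unchanged → E = 135.31, U = 4.00, labor force = 139.31 million.
New unemployment rate = 4.00 / 139.31 = 2.87%.
Change = 2.87% − 7.23% = −4.36 percentage points.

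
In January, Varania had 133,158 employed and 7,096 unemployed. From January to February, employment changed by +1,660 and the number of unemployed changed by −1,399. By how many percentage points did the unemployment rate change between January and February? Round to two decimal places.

The unemployment rate changed by −1.01 percentage points.

January: labor force = 133,158 + 7,096 = 140,254; u = 7,096/140,254 = 5.06%.
February: labor force = 134,818 + 5,697 = 140,515; u = 5,697/140,515 = 4.05%.
Change = 4.05% − 5.06% = −1.01 pp.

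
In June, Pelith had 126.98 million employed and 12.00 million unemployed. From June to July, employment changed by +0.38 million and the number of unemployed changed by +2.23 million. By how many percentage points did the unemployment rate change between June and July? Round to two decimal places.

The unemployment rate changed by +1.42 percentage points.

June: labor force = 126.98 + 12.00 = 138.98; u = 12.00/138.98 = 8.63%.
July: labor force = 127.36 + 14.23 = 141.59; u = 14.23/141.59 = 10.05%.
Change = 10.05% − 8.63% = +1.42 pp.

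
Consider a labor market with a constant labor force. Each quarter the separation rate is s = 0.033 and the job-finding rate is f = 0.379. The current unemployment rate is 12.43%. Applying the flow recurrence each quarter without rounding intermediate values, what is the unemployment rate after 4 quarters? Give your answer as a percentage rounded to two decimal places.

Unemployment rate after four quarters ≈ 8.54%.

With a fixed labor force, u_{t+1} = u_t + s·(1−u_t) − f·u_t = u_t·(1−s−f) + s.
Here 1−s−f = 0.588 and s = 0.033.
u_1 = 0.124300 × 0.588 + 0.033 = 0.106088.
u_2 = 0.106088 × 0.588 + 0.033 = 0.095380.
u_3 = 0.095380 × 0.588 + 0.033 = 0.089083.
u_4 = 0.089083 × 0.588 + 0.033 = 0.085381.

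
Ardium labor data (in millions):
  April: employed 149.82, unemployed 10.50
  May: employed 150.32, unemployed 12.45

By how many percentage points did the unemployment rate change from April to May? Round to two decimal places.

April: labor force = 149.82 + 10.50 = 160.32; u = 10.50/160.32 = 6.55%.
May: labor force = 150.32 + 12.45 = 162.77; u = 12.45/162.77 = 7.65%.
Change = 7.65% − 6.55% = +1.10 pp.

The unemployment rate changed by +1.10 percentage points.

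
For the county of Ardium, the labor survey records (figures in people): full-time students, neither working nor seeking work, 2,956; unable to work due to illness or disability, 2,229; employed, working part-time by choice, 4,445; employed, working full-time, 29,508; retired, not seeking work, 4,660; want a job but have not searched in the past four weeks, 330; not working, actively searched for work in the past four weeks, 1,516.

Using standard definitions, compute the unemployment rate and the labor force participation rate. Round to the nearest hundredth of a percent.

Employed = 4,445 + 29,508 = 33,953.
Unemployed = 1,516.
Labor force = 33,953 + 1,516 = 35,469.
Not in labor force = 2,956 + 2,229 + 4,660 + 330 = 10,175 (those not working and not actively searching are outside the labor force — including those who want a job but have given up searching).
Civilian working-age population = 35,469 + 10,175 = 45,644.
Unemployment rate = 1,516 / 35,469 = 4.27%.
Labor force participation rate = 35,469 / 45,644 = 77.71%.

Unemployment rate ≈ 4.27%; labor force participation rate ≈ 77.71%.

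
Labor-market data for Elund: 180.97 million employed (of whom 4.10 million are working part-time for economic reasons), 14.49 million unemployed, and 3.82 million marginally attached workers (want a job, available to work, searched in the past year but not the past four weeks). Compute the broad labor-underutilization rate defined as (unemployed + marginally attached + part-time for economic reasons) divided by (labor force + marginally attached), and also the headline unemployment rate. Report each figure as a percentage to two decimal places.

Broad underutilization rate ≈ 11.25%; headline unemployment rate ≈ 7.41%.

Labor force = 180.97 + 14.49 = 195.46 million.
Numerator = 14.49 + 3.82 + 4.10 = 22.41 million.
Denominator = 195.46 + 3.82 = 199.28 million.
Broad rate = 22.41 / 199.28 = 11.25%.
Headline unemployment rate = 14.49 / 195.46 = 7.41%.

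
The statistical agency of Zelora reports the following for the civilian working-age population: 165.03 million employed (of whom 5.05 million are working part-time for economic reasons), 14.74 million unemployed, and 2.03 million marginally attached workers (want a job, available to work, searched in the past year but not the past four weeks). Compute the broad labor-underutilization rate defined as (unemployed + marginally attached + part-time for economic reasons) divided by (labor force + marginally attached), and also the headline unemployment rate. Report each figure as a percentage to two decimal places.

Labor force = 165.03 + 14.74 = 179.77 million.
Numerator = 14.74 + 2.03 + 5.05 = 21.82 million.
Denominator = 179.77 + 2.03 = 181.80 million.
Broad rate = 21.82 / 181.80 = 12.00%.
Headline unemployment rate = 14.74 / 179.77 = 8.20%.

Broad underutilization rate ≈ 12.00%; headline unemployment rate ≈ 8.20%.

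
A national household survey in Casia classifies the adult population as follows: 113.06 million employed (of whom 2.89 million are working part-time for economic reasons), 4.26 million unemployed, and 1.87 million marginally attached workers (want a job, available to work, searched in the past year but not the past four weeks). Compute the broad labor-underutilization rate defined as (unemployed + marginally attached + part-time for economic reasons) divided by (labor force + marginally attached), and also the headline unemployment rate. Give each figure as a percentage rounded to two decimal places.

Labor force = 113.06 + 4.26 = 117.32 million.
Numerator = 4.26 + 1.87 + 2.89 = 9.02 million.
Denominator = 117.32 + 1.87 = 119.19 million.
Broad rate = 9.02 / 119.19 = 7.57%.
Headline unemployment rate = 4.26 / 117.32 = 3.63%.

Broad underutilization rate ≈ 7.57%; headline unemployment rate ≈ 3.63%.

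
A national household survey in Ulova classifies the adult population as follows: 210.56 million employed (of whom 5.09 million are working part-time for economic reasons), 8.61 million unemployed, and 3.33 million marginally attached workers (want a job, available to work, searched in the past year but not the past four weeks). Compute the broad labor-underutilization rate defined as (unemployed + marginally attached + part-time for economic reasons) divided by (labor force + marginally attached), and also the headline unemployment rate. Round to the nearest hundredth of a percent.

Broad underutilization rate ≈ 7.65%; headline unemployment rate ≈ 3.93%.

Labor force = 210.56 + 8.61 = 219.17 million.
Numerator = 8.61 + 3.33 + 5.09 = 17.03 million.
Denominator = 219.17 + 3.33 = 222.50 million.
Broad rate = 17.03 / 222.50 = 7.65%.
Headline unemployment rate = 8.61 / 219.17 = 3.93%.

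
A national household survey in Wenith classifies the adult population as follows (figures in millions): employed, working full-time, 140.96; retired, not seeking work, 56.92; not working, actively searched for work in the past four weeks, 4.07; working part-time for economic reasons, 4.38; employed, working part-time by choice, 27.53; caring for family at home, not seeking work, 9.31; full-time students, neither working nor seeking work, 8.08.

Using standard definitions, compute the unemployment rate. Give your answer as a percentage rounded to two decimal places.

Unemployment rate ≈ 2.30%.

Employed = 140.96 + 4.38 + 27.53 = 172.87 million (anyone who worked, including part-time for economic reasons, counts as employed).
Unemployed = 4.07 million.
Labor force = 172.87 + 4.07 = 176.94 million.
Unemployment rate = 4.07 / 176.94 = 2.30%.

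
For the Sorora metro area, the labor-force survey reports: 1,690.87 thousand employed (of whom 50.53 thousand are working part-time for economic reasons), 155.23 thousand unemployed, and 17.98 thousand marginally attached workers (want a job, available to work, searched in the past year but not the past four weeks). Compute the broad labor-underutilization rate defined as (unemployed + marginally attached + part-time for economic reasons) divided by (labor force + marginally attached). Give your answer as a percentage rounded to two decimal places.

Labor force = 1,690.87 + 155.23 = 1,846.10 thousand.
Numerator = 155.23 + 17.98 + 50.53 = 223.74 thousand.
Denominator = 1,846.10 + 17.98 = 1,864.08 thousand.
Broad rate = 223.74 / 1,864.08 = 12.00%.

Broad underutilization rate ≈ 12.00%.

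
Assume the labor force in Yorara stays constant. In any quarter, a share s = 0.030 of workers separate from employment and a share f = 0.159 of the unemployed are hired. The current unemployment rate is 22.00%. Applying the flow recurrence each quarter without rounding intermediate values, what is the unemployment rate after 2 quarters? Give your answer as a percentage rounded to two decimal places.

Unemployment rate after two quarters ≈ 19.90%.

With a fixed labor force, u_{t+1} = u_t + s·(1−u_t) − f·u_t = u_t·(1−s−f) + s.
Here 1−s−f = 0.811 and s = 0.030.
u_1 = 0.220000 × 0.811 + 0.030 = 0.208420.
u_2 = 0.208420 × 0.811 + 0.030 = 0.199029.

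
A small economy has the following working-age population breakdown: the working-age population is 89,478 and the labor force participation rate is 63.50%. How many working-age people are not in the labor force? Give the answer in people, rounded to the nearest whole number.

Share not in the labor force = 1 − 0.6350 = 0.3650.
Not in labor force = 0.3650 × 89,478 ≈ 32,659.

About 32,659 are not in the labor force.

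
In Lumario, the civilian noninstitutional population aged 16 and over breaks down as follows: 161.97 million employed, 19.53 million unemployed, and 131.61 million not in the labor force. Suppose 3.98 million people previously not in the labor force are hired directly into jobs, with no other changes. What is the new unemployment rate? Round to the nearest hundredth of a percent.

Initially, labor force = 161.97 + 19.53 = 181.50 million, so u = 19.53/181.50 = 10.76%.
After the change, employed and labor force both rise by 3.98; unemployed unchanged → E = 165.95, U = 19.53, labor force = 185.48 million.
New unemployment rate = 19.53 / 185.48 = 10.53%.

New unemployment rate ≈ 10.53%.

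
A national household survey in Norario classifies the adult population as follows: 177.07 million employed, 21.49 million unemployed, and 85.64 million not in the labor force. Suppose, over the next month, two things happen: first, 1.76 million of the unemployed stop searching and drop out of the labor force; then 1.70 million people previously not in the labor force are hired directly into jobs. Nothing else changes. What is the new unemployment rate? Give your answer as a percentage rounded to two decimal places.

Initially, labor force = 177.07 + 21.49 = 198.56 million, so u = 21.49/198.56 = 10.82%.
After the first change, unemployed and labor force both fall by 1.76 → E = 177.07, U = 19.73, labor force = 196.80 million.
After the second change, employed and labor force both rise by 1.70; unemployed unchanged → E = 178.77, U = 19.73, labor force = 198.50 million.
New unemployment rate = 19.73 / 198.50 = 9.94%.

New unemployment rate ≈ 9.94%.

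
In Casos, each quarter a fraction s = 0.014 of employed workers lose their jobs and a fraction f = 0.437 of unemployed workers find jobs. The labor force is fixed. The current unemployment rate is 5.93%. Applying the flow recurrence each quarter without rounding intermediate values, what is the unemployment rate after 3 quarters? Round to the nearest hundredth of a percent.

Unemployment rate after three quarters ≈ 3.57%.

With a fixed labor force, u_{t+1} = u_t + s·(1−u_t) − f·u_t = u_t·(1−s−f) + s.
Here 1−s−f = 0.549 and s = 0.014.
u_1 = 0.059300 × 0.549 + 0.014 = 0.046556.
u_2 = 0.046556 × 0.549 + 0.014 = 0.039559.
u_3 = 0.039559 × 0.549 + 0.014 = 0.035718.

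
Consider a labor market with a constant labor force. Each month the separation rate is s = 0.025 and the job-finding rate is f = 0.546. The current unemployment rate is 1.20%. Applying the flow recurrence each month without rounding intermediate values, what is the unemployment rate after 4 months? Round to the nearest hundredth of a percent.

With a fixed labor force, u_{t+1} = u_t + s·(1−u_t) − f·u_t = u_t·(1−s−f) + s.
Here 1−s−f = 0.429 and s = 0.025.
u_1 = 0.012000 × 0.429 + 0.025 = 0.030148.
u_2 = 0.030148 × 0.429 + 0.025 = 0.037933.
u_3 = 0.037933 × 0.429 + 0.025 = 0.041273.
u_4 = 0.041273 × 0.429 + 0.025 = 0.042706.

Unemployment rate after four months ≈ 4.27%.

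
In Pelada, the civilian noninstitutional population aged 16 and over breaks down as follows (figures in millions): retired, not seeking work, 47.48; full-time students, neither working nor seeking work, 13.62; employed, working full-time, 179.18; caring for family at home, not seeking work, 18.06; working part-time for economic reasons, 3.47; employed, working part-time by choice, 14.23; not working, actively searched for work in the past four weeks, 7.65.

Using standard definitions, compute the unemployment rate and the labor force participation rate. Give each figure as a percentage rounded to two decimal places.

Unemployment rate ≈ 3.74%; labor force participation rate ≈ 72.10%.

Employed = 179.18 + 3.47 + 14.23 = 196.88 million (anyone who worked, including part-time for economic reasons, counts as employed).
Unemployed = 7.65 million.
Labor force = 196.88 + 7.65 = 204.53 million.
Not in labor force = 47.48 + 13.62 + 18.06 = 79.16 million (those not working and not actively searching are outside the labor force).
Civilian working-age population = 204.53 + 79.16 = 283.69 million.
Unemployment rate = 7.65 / 204.53 = 3.74%.
Labor force participation rate = 204.53 / 283.69 = 72.10%.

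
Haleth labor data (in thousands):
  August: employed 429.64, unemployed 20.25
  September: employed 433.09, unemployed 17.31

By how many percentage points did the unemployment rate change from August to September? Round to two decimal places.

August: labor force = 429.64 + 20.25 = 449.89; u = 20.25/449.89 = 4.50%.
September: labor force = 433.09 + 17.31 = 450.40; u = 17.31/450.40 = 3.84%.
Change = 3.84% − 4.50% = −0.66 pp.

The unemployment rate changed by −0.66 percentage points.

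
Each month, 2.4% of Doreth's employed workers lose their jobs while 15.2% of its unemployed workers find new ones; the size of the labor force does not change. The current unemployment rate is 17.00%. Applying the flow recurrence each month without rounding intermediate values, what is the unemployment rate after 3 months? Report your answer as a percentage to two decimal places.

Unemployment rate after three months ≈ 15.52%.

With a fixed labor force, u_{t+1} = u_t + s·(1−u_t) − f·u_t = u_t·(1−s−f) + s.
Here 1−s−f = 0.824 and s = 0.024.
u_1 = 0.170000 × 0.824 + 0.024 = 0.164080.
u_2 = 0.164080 × 0.824 + 0.024 = 0.159202.
u_3 = 0.159202 × 0.824 + 0.024 = 0.155182.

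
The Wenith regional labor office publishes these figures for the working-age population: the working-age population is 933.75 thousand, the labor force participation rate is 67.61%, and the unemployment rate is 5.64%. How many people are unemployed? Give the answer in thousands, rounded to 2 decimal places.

Labor force = 0.6761 × 933.75 = 631.31 thousand.
Unemployed = 0.0564 × 631.31 ≈ 35.61 thousand.

About 35.61 thousand are unemployed.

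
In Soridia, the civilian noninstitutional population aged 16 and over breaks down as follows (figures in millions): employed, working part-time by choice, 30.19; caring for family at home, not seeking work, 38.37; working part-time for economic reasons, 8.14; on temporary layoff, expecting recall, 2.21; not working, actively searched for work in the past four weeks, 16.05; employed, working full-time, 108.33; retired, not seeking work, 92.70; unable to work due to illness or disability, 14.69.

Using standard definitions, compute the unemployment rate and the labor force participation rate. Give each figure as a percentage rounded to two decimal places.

Employed = 30.19 + 8.14 + 108.33 = 146.66 million (anyone who worked, including part-time for economic reasons, counts as employed).
Unemployed = 2.21 + 16.05 = 18.26 million (jobless and actively searching, or on temporary layoff).
Labor force = 146.66 + 18.26 = 164.92 million.
Not in labor force = 38.37 + 92.70 + 14.69 = 145.76 million (those not working and not actively searching are outside the labor force).
Civilian working-age population = 164.92 + 145.76 = 310.68 million.
Unemployment rate = 18.26 / 164.92 = 11.07%.
Labor force participation rate = 164.92 / 310.68 = 53.08%.

Unemployment rate ≈ 11.07%; labor force participation rate ≈ 53.08%.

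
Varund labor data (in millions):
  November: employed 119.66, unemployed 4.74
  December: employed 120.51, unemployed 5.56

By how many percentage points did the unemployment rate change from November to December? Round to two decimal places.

November: labor force = 119.66 + 4.74 = 124.40; u = 4.74/124.40 = 3.81%.
December: labor force = 120.51 + 5.56 = 126.07; u = 5.56/126.07 = 4.41%.
Change = 4.41% − 3.81% = +0.60 pp.

The unemployment rate changed by +0.60 percentage points.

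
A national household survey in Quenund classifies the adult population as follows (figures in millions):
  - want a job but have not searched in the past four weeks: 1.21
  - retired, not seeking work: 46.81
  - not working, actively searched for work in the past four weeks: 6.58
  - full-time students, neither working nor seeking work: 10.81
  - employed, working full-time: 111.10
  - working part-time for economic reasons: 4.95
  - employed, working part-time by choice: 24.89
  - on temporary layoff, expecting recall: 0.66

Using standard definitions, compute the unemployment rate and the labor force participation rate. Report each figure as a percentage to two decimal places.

Employed = 111.10 + 4.95 + 24.89 = 140.94 million (anyone who worked, including part-time for economic reasons, counts as employed).
Unemployed = 6.58 + 0.66 = 7.24 million (jobless and actively searching, or on temporary layoff).
Labor force = 140.94 + 7.24 = 148.18 million.
Not in labor force = 1.21 + 46.81 + 10.81 = 58.83 million (those not working and not actively searching are outside the labor force — including those who want a job but have given up searching).
Civilian working-age population = 148.18 + 58.83 = 207.01 million.
Unemployment rate = 7.24 / 148.18 = 4.89%.
Labor force participation rate = 148.18 / 207.01 = 71.58%.

Unemployment rate ≈ 4.89%; labor force participation rate ≈ 71.58%.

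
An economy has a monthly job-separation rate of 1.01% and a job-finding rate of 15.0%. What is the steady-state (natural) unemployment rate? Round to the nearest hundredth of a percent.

Steady-state unemployment rate ≈ 6.31%.

At steady state the flows balance: s·E = f·U, so U/(E+U) = s/(s+f).
u* = 1.01 / (1.01 + 15.0) = 1.01 / 16.01 = 6.31%.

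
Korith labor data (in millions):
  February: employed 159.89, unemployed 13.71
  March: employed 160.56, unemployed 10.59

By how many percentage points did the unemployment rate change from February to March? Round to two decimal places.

February: labor force = 159.89 + 13.71 = 173.60; u = 13.71/173.60 = 7.90%.
March: labor force = 160.56 + 10.59 = 171.15; u = 10.59/171.15 = 6.19%.
Change = 6.19% − 7.90% = −1.71 pp.

The unemployment rate changed by −1.71 percentage points.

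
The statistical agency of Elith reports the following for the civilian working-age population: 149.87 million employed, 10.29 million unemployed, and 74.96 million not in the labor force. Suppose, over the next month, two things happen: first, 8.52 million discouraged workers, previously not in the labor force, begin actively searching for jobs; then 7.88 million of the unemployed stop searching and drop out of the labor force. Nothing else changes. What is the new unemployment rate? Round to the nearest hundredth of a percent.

New unemployment rate ≈ 6.80%.

Initially, labor force = 149.87 + 10.29 = 160.16 million, so u = 10.29/160.16 = 6.42%.
After the first change, unemployed and labor force both rise by 8.52 → E = 149.87, U = 18.81, labor force = 168.68 million.
After the second change, unemployed and labor force both fall by 7.88 → E = 149.87, U = 10.93, labor force = 160.80 million.
New unemployment rate = 10.93 / 160.80 = 6.80%.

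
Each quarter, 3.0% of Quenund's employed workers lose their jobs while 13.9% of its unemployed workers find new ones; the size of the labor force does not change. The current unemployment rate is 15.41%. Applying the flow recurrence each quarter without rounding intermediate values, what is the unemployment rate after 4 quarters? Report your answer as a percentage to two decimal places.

With a fixed labor force, u_{t+1} = u_t + s·(1−u_t) − f·u_t = u_t·(1−s−f) + s.
Here 1−s−f = 0.831 and s = 0.030.
u_1 = 0.154100 × 0.831 + 0.030 = 0.158057.
u_2 = 0.158057 × 0.831 + 0.030 = 0.161345.
u_3 = 0.161345 × 0.831 + 0.030 = 0.164078.
u_4 = 0.164078 × 0.831 + 0.030 = 0.166349.

Unemployment rate after four quarters ≈ 16.63%.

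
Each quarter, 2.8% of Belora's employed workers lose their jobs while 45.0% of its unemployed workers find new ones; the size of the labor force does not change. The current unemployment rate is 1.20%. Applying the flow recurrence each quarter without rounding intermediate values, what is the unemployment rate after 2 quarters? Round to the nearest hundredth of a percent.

Unemployment rate after two quarters ≈ 4.59%.

With a fixed labor force, u_{t+1} = u_t + s·(1−u_t) − f·u_t = u_t·(1−s−f) + s.
Here 1−s−f = 0.522 and s = 0.028.
u_1 = 0.012000 × 0.522 + 0.028 = 0.034264.
u_2 = 0.034264 × 0.522 + 0.028 = 0.045886.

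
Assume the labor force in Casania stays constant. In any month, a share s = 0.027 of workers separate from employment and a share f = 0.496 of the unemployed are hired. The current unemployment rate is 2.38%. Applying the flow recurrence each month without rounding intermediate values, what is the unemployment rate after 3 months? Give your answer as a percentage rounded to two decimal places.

Unemployment rate after three months ≈ 4.86%.

With a fixed labor force, u_{t+1} = u_t + s·(1−u_t) − f·u_t = u_t·(1−s−f) + s.
Here 1−s−f = 0.477 and s = 0.027.
u_1 = 0.023800 × 0.477 + 0.027 = 0.038353.
u_2 = 0.038353 × 0.477 + 0.027 = 0.045294.
u_3 = 0.045294 × 0.477 + 0.027 = 0.048605.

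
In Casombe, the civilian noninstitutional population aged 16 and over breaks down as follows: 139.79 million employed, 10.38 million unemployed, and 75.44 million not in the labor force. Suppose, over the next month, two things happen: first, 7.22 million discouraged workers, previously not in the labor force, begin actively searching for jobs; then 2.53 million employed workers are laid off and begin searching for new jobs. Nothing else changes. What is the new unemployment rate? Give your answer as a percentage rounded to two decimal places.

New unemployment rate ≈ 12.79%.

Initially, labor force = 139.79 + 10.38 = 150.17 million, so u = 10.38/150.17 = 6.91%.
After the first change, unemployed and labor force both rise by 7.22 → E = 139.79, U = 17.60, labor force = 157.39 million.
After the second change, employed falls and unemployed rises by 2.53; labor force unchanged → E = 137.26, U = 20.13, labor force = 157.39 million.
New unemployment rate = 20.13 / 157.39 = 12.79%.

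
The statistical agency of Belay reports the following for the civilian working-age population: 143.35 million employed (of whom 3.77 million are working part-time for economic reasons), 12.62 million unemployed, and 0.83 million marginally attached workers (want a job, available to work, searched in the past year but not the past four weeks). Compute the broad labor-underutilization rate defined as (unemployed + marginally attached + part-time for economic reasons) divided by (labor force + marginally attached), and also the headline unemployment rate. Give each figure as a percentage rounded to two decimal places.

Broad underutilization rate ≈ 10.98%; headline unemployment rate ≈ 8.09%.

Labor force = 143.35 + 12.62 = 155.97 million.
Numerator = 12.62 + 0.83 + 3.77 = 17.22 million.
Denominator = 155.97 + 0.83 = 156.80 million.
Broad rate = 17.22 / 156.80 = 10.98%.
Headline unemployment rate = 12.62 / 155.97 = 8.09%.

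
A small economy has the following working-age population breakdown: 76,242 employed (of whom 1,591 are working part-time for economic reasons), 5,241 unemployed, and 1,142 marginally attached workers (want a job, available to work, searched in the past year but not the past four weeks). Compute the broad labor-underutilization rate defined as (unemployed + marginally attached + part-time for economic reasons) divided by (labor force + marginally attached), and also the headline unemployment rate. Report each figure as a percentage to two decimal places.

Broad underutilization rate ≈ 9.65%; headline unemployment rate ≈ 6.43%.

Labor force = 76,242 + 5,241 = 81,483.
Numerator = 5,241 + 1,142 + 1,591 = 7,974.
Denominator = 81,483 + 1,142 = 82,625.
Broad rate = 7,974 / 82,625 = 9.65%.
Headline unemployment rate = 5,241 / 81,483 = 6.43%.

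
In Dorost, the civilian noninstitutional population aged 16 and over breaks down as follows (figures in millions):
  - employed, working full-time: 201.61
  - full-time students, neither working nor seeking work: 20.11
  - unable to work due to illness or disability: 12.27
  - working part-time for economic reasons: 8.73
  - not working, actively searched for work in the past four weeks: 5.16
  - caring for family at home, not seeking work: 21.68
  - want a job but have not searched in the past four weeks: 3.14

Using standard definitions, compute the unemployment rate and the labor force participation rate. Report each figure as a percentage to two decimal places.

Employed = 201.61 + 8.73 = 210.34 million (anyone who worked, including part-time for economic reasons, counts as employed).
Unemployed = 5.16 million.
Labor force = 210.34 + 5.16 = 215.50 million.
Not in labor force = 20.11 + 12.27 + 21.68 + 3.14 = 57.20 million (those not working and not actively searching are outside the labor force — including those who want a job but have given up searching).
Civilian working-age population = 215.50 + 57.20 = 272.70 million.
Unemployment rate = 5.16 / 215.50 = 2.39%.
Labor force participation rate = 215.50 / 272.70 = 79.02%.

Unemployment rate ≈ 2.39%; labor force participation rate ≈ 79.02%.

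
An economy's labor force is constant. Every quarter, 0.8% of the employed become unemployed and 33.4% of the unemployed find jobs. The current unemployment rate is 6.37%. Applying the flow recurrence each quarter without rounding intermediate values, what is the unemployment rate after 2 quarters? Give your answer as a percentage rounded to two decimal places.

With a fixed labor force, u_{t+1} = u_t + s·(1−u_t) − f·u_t = u_t·(1−s−f) + s.
Here 1−s−f = 0.658 and s = 0.008.
u_1 = 0.063700 × 0.658 + 0.008 = 0.049915.
u_2 = 0.049915 × 0.658 + 0.008 = 0.040844.

Unemployment rate after two quarters ≈ 4.08%.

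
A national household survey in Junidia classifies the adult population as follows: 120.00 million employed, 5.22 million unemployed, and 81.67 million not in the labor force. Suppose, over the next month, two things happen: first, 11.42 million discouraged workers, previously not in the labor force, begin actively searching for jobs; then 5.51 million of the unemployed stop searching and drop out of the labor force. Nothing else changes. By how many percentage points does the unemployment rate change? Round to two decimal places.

The unemployment rate changes by +4.32 percentage points.

Initially, labor force = 120.00 + 5.22 = 125.22 million, so u = 5.22/125.22 = 4.17%.
After the first change, unemployed and labor force both rise by 11.42 → E = 120.00, U = 16.64, labor force = 136.64 million.
After the second change, unemployed and labor force both fall by 5.51 → E = 120.00, U = 11.13, labor force = 131.13 million.
New unemployment rate = 11.13 / 131.13 = 8.49%.
Change = 8.49% − 4.17% = +4.32 percentage points.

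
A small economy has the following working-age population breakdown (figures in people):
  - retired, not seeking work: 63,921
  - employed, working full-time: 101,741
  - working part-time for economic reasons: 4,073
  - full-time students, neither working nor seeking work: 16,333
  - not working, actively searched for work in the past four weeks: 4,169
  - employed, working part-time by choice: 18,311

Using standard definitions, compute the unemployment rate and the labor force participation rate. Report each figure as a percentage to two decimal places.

Unemployment rate ≈ 3.25%; labor force participation rate ≈ 61.52%.

Employed = 101,741 + 4,073 + 18,311 = 124,125 (anyone who worked, including part-time for economic reasons, counts as employed).
Unemployed = 4,169.
Labor force = 124,125 + 4,169 = 128,294.
Not in labor force = 63,921 + 16,333 = 80,254 (those not working and not actively searching are outside the labor force).
Civilian working-age population = 128,294 + 80,254 = 208,548.
Unemployment rate = 4,169 / 128,294 = 3.25%.
Labor force participation rate = 128,294 / 208,548 = 61.52%.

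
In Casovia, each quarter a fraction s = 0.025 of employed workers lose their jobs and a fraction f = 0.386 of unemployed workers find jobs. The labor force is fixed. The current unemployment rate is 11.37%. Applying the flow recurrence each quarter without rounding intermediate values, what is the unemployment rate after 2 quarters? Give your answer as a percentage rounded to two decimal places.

With a fixed labor force, u_{t+1} = u_t + s·(1−u_t) − f·u_t = u_t·(1−s−f) + s.
Here 1−s−f = 0.589 and s = 0.025.
u_1 = 0.113700 × 0.589 + 0.025 = 0.091969.
u_2 = 0.091969 × 0.589 + 0.025 = 0.079170.

Unemployment rate after two quarters ≈ 7.92%.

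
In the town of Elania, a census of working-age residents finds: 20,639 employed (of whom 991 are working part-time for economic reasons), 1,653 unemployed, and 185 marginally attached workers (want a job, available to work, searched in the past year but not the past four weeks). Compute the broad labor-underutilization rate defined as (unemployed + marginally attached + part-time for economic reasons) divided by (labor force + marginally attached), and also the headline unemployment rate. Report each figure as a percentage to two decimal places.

Labor force = 20,639 + 1,653 = 22,292.
Numerator = 1,653 + 185 + 991 = 2,829.
Denominator = 22,292 + 185 = 22,477.
Broad rate = 2,829 / 22,477 = 12.59%.
Headline unemployment rate = 1,653 / 22,292 = 7.42%.

Broad underutilization rate ≈ 12.59%; headline unemployment rate ≈ 7.42%.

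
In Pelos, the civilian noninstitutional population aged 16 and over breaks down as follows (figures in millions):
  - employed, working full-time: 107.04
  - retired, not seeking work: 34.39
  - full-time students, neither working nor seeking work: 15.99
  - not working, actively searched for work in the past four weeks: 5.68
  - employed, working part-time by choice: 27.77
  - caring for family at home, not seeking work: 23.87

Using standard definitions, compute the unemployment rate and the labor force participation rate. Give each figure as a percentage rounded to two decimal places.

Unemployment rate ≈ 4.04%; labor force participation rate ≈ 65.42%.

Employed = 107.04 + 27.77 = 134.81 million.
Unemployed = 5.68 million.
Labor force = 134.81 + 5.68 = 140.49 million.
Not in labor force = 34.39 + 15.99 + 23.87 = 74.25 million (those not working and not actively searching are outside the labor force).
Civilian working-age population = 140.49 + 74.25 = 214.74 million.
Unemployment rate = 5.68 / 140.49 = 4.04%.
Labor force participation rate = 140.49 / 214.74 = 65.42%.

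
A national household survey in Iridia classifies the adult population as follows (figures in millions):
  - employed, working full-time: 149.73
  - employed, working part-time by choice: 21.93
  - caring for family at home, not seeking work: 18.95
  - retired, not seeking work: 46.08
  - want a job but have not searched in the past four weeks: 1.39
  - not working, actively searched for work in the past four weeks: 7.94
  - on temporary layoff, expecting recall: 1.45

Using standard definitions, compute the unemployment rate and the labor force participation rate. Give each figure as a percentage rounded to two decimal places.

Employed = 149.73 + 21.93 = 171.66 million.
Unemployed = 7.94 + 1.45 = 9.39 million (jobless and actively searching, or on temporary layoff).
Labor force = 171.66 + 9.39 = 181.05 million.
Not in labor force = 18.95 + 46.08 + 1.39 = 66.42 million (those not working and not actively searching are outside the labor force — including those who want a job but have given up searching).
Civilian working-age population = 181.05 + 66.42 = 247.47 million.
Unemployment rate = 9.39 / 181.05 = 5.19%.
Labor force participation rate = 181.05 / 247.47 = 73.16%.

Unemployment rate ≈ 5.19%; labor force participation rate ≈ 73.16%.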